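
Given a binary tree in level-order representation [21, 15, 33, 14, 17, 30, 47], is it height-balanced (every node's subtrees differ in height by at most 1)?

Tree (level-order array): [21, 15, 33, 14, 17, 30, 47]
Definition: a tree is height-balanced if, at every node, |h(left) - h(right)| <= 1 (empty subtree has height -1).
Bottom-up per-node check:
  node 14: h_left=-1, h_right=-1, diff=0 [OK], height=0
  node 17: h_left=-1, h_right=-1, diff=0 [OK], height=0
  node 15: h_left=0, h_right=0, diff=0 [OK], height=1
  node 30: h_left=-1, h_right=-1, diff=0 [OK], height=0
  node 47: h_left=-1, h_right=-1, diff=0 [OK], height=0
  node 33: h_left=0, h_right=0, diff=0 [OK], height=1
  node 21: h_left=1, h_right=1, diff=0 [OK], height=2
All nodes satisfy the balance condition.
Result: Balanced


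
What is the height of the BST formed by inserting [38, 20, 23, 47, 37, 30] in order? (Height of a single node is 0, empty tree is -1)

Insertion order: [38, 20, 23, 47, 37, 30]
Tree (level-order array): [38, 20, 47, None, 23, None, None, None, 37, 30]
Compute height bottom-up (empty subtree = -1):
  height(30) = 1 + max(-1, -1) = 0
  height(37) = 1 + max(0, -1) = 1
  height(23) = 1 + max(-1, 1) = 2
  height(20) = 1 + max(-1, 2) = 3
  height(47) = 1 + max(-1, -1) = 0
  height(38) = 1 + max(3, 0) = 4
Height = 4


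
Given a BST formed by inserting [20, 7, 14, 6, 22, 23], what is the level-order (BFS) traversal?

Tree insertion order: [20, 7, 14, 6, 22, 23]
Tree (level-order array): [20, 7, 22, 6, 14, None, 23]
BFS from the root, enqueuing left then right child of each popped node:
  queue [20] -> pop 20, enqueue [7, 22], visited so far: [20]
  queue [7, 22] -> pop 7, enqueue [6, 14], visited so far: [20, 7]
  queue [22, 6, 14] -> pop 22, enqueue [23], visited so far: [20, 7, 22]
  queue [6, 14, 23] -> pop 6, enqueue [none], visited so far: [20, 7, 22, 6]
  queue [14, 23] -> pop 14, enqueue [none], visited so far: [20, 7, 22, 6, 14]
  queue [23] -> pop 23, enqueue [none], visited so far: [20, 7, 22, 6, 14, 23]
Result: [20, 7, 22, 6, 14, 23]


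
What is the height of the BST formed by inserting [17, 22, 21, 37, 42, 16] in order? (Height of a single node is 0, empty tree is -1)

Insertion order: [17, 22, 21, 37, 42, 16]
Tree (level-order array): [17, 16, 22, None, None, 21, 37, None, None, None, 42]
Compute height bottom-up (empty subtree = -1):
  height(16) = 1 + max(-1, -1) = 0
  height(21) = 1 + max(-1, -1) = 0
  height(42) = 1 + max(-1, -1) = 0
  height(37) = 1 + max(-1, 0) = 1
  height(22) = 1 + max(0, 1) = 2
  height(17) = 1 + max(0, 2) = 3
Height = 3


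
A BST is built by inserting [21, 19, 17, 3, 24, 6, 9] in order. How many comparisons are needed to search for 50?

Search path for 50: 21 -> 24
Found: False
Comparisons: 2


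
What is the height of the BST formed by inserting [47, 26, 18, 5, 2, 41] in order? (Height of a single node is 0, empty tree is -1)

Insertion order: [47, 26, 18, 5, 2, 41]
Tree (level-order array): [47, 26, None, 18, 41, 5, None, None, None, 2]
Compute height bottom-up (empty subtree = -1):
  height(2) = 1 + max(-1, -1) = 0
  height(5) = 1 + max(0, -1) = 1
  height(18) = 1 + max(1, -1) = 2
  height(41) = 1 + max(-1, -1) = 0
  height(26) = 1 + max(2, 0) = 3
  height(47) = 1 + max(3, -1) = 4
Height = 4


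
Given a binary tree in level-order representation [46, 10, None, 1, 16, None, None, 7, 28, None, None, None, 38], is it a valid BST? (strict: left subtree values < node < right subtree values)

Level-order array: [46, 10, None, 1, 16, None, None, 7, 28, None, None, None, 38]
Validate using subtree bounds (lo, hi): at each node, require lo < value < hi,
then recurse left with hi=value and right with lo=value.
Preorder trace (stopping at first violation):
  at node 46 with bounds (-inf, +inf): OK
  at node 10 with bounds (-inf, 46): OK
  at node 1 with bounds (-inf, 10): OK
  at node 16 with bounds (10, 46): OK
  at node 7 with bounds (10, 16): VIOLATION
Node 7 violates its bound: not (10 < 7 < 16).
Result: Not a valid BST


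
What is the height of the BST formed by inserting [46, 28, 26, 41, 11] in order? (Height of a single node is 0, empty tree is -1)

Insertion order: [46, 28, 26, 41, 11]
Tree (level-order array): [46, 28, None, 26, 41, 11]
Compute height bottom-up (empty subtree = -1):
  height(11) = 1 + max(-1, -1) = 0
  height(26) = 1 + max(0, -1) = 1
  height(41) = 1 + max(-1, -1) = 0
  height(28) = 1 + max(1, 0) = 2
  height(46) = 1 + max(2, -1) = 3
Height = 3


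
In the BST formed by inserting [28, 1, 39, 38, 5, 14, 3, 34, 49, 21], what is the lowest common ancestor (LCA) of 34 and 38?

Tree insertion order: [28, 1, 39, 38, 5, 14, 3, 34, 49, 21]
Tree (level-order array): [28, 1, 39, None, 5, 38, 49, 3, 14, 34, None, None, None, None, None, None, 21]
In a BST, the LCA of p=34, q=38 is the first node v on the
root-to-leaf path with p <= v <= q (go left if both < v, right if both > v).
Walk from root:
  at 28: both 34 and 38 > 28, go right
  at 39: both 34 and 38 < 39, go left
  at 38: 34 <= 38 <= 38, this is the LCA
LCA = 38


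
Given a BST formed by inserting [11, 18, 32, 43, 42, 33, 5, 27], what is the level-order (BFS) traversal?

Tree insertion order: [11, 18, 32, 43, 42, 33, 5, 27]
Tree (level-order array): [11, 5, 18, None, None, None, 32, 27, 43, None, None, 42, None, 33]
BFS from the root, enqueuing left then right child of each popped node:
  queue [11] -> pop 11, enqueue [5, 18], visited so far: [11]
  queue [5, 18] -> pop 5, enqueue [none], visited so far: [11, 5]
  queue [18] -> pop 18, enqueue [32], visited so far: [11, 5, 18]
  queue [32] -> pop 32, enqueue [27, 43], visited so far: [11, 5, 18, 32]
  queue [27, 43] -> pop 27, enqueue [none], visited so far: [11, 5, 18, 32, 27]
  queue [43] -> pop 43, enqueue [42], visited so far: [11, 5, 18, 32, 27, 43]
  queue [42] -> pop 42, enqueue [33], visited so far: [11, 5, 18, 32, 27, 43, 42]
  queue [33] -> pop 33, enqueue [none], visited so far: [11, 5, 18, 32, 27, 43, 42, 33]
Result: [11, 5, 18, 32, 27, 43, 42, 33]


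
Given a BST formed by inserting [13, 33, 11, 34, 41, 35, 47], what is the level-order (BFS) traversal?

Tree insertion order: [13, 33, 11, 34, 41, 35, 47]
Tree (level-order array): [13, 11, 33, None, None, None, 34, None, 41, 35, 47]
BFS from the root, enqueuing left then right child of each popped node:
  queue [13] -> pop 13, enqueue [11, 33], visited so far: [13]
  queue [11, 33] -> pop 11, enqueue [none], visited so far: [13, 11]
  queue [33] -> pop 33, enqueue [34], visited so far: [13, 11, 33]
  queue [34] -> pop 34, enqueue [41], visited so far: [13, 11, 33, 34]
  queue [41] -> pop 41, enqueue [35, 47], visited so far: [13, 11, 33, 34, 41]
  queue [35, 47] -> pop 35, enqueue [none], visited so far: [13, 11, 33, 34, 41, 35]
  queue [47] -> pop 47, enqueue [none], visited so far: [13, 11, 33, 34, 41, 35, 47]
Result: [13, 11, 33, 34, 41, 35, 47]


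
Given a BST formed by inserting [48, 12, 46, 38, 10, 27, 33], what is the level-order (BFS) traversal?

Tree insertion order: [48, 12, 46, 38, 10, 27, 33]
Tree (level-order array): [48, 12, None, 10, 46, None, None, 38, None, 27, None, None, 33]
BFS from the root, enqueuing left then right child of each popped node:
  queue [48] -> pop 48, enqueue [12], visited so far: [48]
  queue [12] -> pop 12, enqueue [10, 46], visited so far: [48, 12]
  queue [10, 46] -> pop 10, enqueue [none], visited so far: [48, 12, 10]
  queue [46] -> pop 46, enqueue [38], visited so far: [48, 12, 10, 46]
  queue [38] -> pop 38, enqueue [27], visited so far: [48, 12, 10, 46, 38]
  queue [27] -> pop 27, enqueue [33], visited so far: [48, 12, 10, 46, 38, 27]
  queue [33] -> pop 33, enqueue [none], visited so far: [48, 12, 10, 46, 38, 27, 33]
Result: [48, 12, 10, 46, 38, 27, 33]


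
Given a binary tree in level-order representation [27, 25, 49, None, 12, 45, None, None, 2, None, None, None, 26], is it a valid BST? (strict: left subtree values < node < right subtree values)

Level-order array: [27, 25, 49, None, 12, 45, None, None, 2, None, None, None, 26]
Validate using subtree bounds (lo, hi): at each node, require lo < value < hi,
then recurse left with hi=value and right with lo=value.
Preorder trace (stopping at first violation):
  at node 27 with bounds (-inf, +inf): OK
  at node 25 with bounds (-inf, 27): OK
  at node 12 with bounds (25, 27): VIOLATION
Node 12 violates its bound: not (25 < 12 < 27).
Result: Not a valid BST


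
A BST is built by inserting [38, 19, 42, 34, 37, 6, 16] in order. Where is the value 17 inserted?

Starting tree (level order): [38, 19, 42, 6, 34, None, None, None, 16, None, 37]
Insertion path: 38 -> 19 -> 6 -> 16
Result: insert 17 as right child of 16
Final tree (level order): [38, 19, 42, 6, 34, None, None, None, 16, None, 37, None, 17]


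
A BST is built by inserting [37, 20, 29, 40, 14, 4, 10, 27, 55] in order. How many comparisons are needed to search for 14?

Search path for 14: 37 -> 20 -> 14
Found: True
Comparisons: 3


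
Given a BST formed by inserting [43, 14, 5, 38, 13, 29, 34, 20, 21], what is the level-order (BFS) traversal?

Tree insertion order: [43, 14, 5, 38, 13, 29, 34, 20, 21]
Tree (level-order array): [43, 14, None, 5, 38, None, 13, 29, None, None, None, 20, 34, None, 21]
BFS from the root, enqueuing left then right child of each popped node:
  queue [43] -> pop 43, enqueue [14], visited so far: [43]
  queue [14] -> pop 14, enqueue [5, 38], visited so far: [43, 14]
  queue [5, 38] -> pop 5, enqueue [13], visited so far: [43, 14, 5]
  queue [38, 13] -> pop 38, enqueue [29], visited so far: [43, 14, 5, 38]
  queue [13, 29] -> pop 13, enqueue [none], visited so far: [43, 14, 5, 38, 13]
  queue [29] -> pop 29, enqueue [20, 34], visited so far: [43, 14, 5, 38, 13, 29]
  queue [20, 34] -> pop 20, enqueue [21], visited so far: [43, 14, 5, 38, 13, 29, 20]
  queue [34, 21] -> pop 34, enqueue [none], visited so far: [43, 14, 5, 38, 13, 29, 20, 34]
  queue [21] -> pop 21, enqueue [none], visited so far: [43, 14, 5, 38, 13, 29, 20, 34, 21]
Result: [43, 14, 5, 38, 13, 29, 20, 34, 21]


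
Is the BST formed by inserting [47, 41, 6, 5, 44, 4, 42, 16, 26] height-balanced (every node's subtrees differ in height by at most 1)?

Tree (level-order array): [47, 41, None, 6, 44, 5, 16, 42, None, 4, None, None, 26]
Definition: a tree is height-balanced if, at every node, |h(left) - h(right)| <= 1 (empty subtree has height -1).
Bottom-up per-node check:
  node 4: h_left=-1, h_right=-1, diff=0 [OK], height=0
  node 5: h_left=0, h_right=-1, diff=1 [OK], height=1
  node 26: h_left=-1, h_right=-1, diff=0 [OK], height=0
  node 16: h_left=-1, h_right=0, diff=1 [OK], height=1
  node 6: h_left=1, h_right=1, diff=0 [OK], height=2
  node 42: h_left=-1, h_right=-1, diff=0 [OK], height=0
  node 44: h_left=0, h_right=-1, diff=1 [OK], height=1
  node 41: h_left=2, h_right=1, diff=1 [OK], height=3
  node 47: h_left=3, h_right=-1, diff=4 [FAIL (|3--1|=4 > 1)], height=4
Node 47 violates the condition: |3 - -1| = 4 > 1.
Result: Not balanced


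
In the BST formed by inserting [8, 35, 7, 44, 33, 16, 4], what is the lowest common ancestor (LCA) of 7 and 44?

Tree insertion order: [8, 35, 7, 44, 33, 16, 4]
Tree (level-order array): [8, 7, 35, 4, None, 33, 44, None, None, 16]
In a BST, the LCA of p=7, q=44 is the first node v on the
root-to-leaf path with p <= v <= q (go left if both < v, right if both > v).
Walk from root:
  at 8: 7 <= 8 <= 44, this is the LCA
LCA = 8


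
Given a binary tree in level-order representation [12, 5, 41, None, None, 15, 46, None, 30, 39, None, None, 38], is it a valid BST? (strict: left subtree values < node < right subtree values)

Level-order array: [12, 5, 41, None, None, 15, 46, None, 30, 39, None, None, 38]
Validate using subtree bounds (lo, hi): at each node, require lo < value < hi,
then recurse left with hi=value and right with lo=value.
Preorder trace (stopping at first violation):
  at node 12 with bounds (-inf, +inf): OK
  at node 5 with bounds (-inf, 12): OK
  at node 41 with bounds (12, +inf): OK
  at node 15 with bounds (12, 41): OK
  at node 30 with bounds (15, 41): OK
  at node 38 with bounds (30, 41): OK
  at node 46 with bounds (41, +inf): OK
  at node 39 with bounds (41, 46): VIOLATION
Node 39 violates its bound: not (41 < 39 < 46).
Result: Not a valid BST


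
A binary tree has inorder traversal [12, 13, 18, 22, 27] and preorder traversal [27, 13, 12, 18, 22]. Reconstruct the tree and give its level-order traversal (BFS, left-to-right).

Inorder:  [12, 13, 18, 22, 27]
Preorder: [27, 13, 12, 18, 22]
Algorithm: preorder visits root first, so consume preorder in order;
for each root, split the current inorder slice at that value into
left-subtree inorder and right-subtree inorder, then recurse.
Recursive splits:
  root=27; inorder splits into left=[12, 13, 18, 22], right=[]
  root=13; inorder splits into left=[12], right=[18, 22]
  root=12; inorder splits into left=[], right=[]
  root=18; inorder splits into left=[], right=[22]
  root=22; inorder splits into left=[], right=[]
Reconstructed level-order: [27, 13, 12, 18, 22]


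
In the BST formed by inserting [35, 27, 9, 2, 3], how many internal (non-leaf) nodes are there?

Tree built from: [35, 27, 9, 2, 3]
Tree (level-order array): [35, 27, None, 9, None, 2, None, None, 3]
Rule: An internal node has at least one child.
Per-node child counts:
  node 35: 1 child(ren)
  node 27: 1 child(ren)
  node 9: 1 child(ren)
  node 2: 1 child(ren)
  node 3: 0 child(ren)
Matching nodes: [35, 27, 9, 2]
Count of internal (non-leaf) nodes: 4


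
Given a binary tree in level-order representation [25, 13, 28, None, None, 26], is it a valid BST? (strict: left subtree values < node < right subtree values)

Level-order array: [25, 13, 28, None, None, 26]
Validate using subtree bounds (lo, hi): at each node, require lo < value < hi,
then recurse left with hi=value and right with lo=value.
Preorder trace (stopping at first violation):
  at node 25 with bounds (-inf, +inf): OK
  at node 13 with bounds (-inf, 25): OK
  at node 28 with bounds (25, +inf): OK
  at node 26 with bounds (25, 28): OK
No violation found at any node.
Result: Valid BST


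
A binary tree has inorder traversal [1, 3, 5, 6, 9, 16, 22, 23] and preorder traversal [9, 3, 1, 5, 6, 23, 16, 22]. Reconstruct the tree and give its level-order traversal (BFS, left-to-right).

Inorder:  [1, 3, 5, 6, 9, 16, 22, 23]
Preorder: [9, 3, 1, 5, 6, 23, 16, 22]
Algorithm: preorder visits root first, so consume preorder in order;
for each root, split the current inorder slice at that value into
left-subtree inorder and right-subtree inorder, then recurse.
Recursive splits:
  root=9; inorder splits into left=[1, 3, 5, 6], right=[16, 22, 23]
  root=3; inorder splits into left=[1], right=[5, 6]
  root=1; inorder splits into left=[], right=[]
  root=5; inorder splits into left=[], right=[6]
  root=6; inorder splits into left=[], right=[]
  root=23; inorder splits into left=[16, 22], right=[]
  root=16; inorder splits into left=[], right=[22]
  root=22; inorder splits into left=[], right=[]
Reconstructed level-order: [9, 3, 23, 1, 5, 16, 6, 22]


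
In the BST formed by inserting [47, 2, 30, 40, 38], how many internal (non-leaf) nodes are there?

Tree built from: [47, 2, 30, 40, 38]
Tree (level-order array): [47, 2, None, None, 30, None, 40, 38]
Rule: An internal node has at least one child.
Per-node child counts:
  node 47: 1 child(ren)
  node 2: 1 child(ren)
  node 30: 1 child(ren)
  node 40: 1 child(ren)
  node 38: 0 child(ren)
Matching nodes: [47, 2, 30, 40]
Count of internal (non-leaf) nodes: 4


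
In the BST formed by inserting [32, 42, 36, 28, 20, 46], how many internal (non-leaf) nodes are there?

Tree built from: [32, 42, 36, 28, 20, 46]
Tree (level-order array): [32, 28, 42, 20, None, 36, 46]
Rule: An internal node has at least one child.
Per-node child counts:
  node 32: 2 child(ren)
  node 28: 1 child(ren)
  node 20: 0 child(ren)
  node 42: 2 child(ren)
  node 36: 0 child(ren)
  node 46: 0 child(ren)
Matching nodes: [32, 28, 42]
Count of internal (non-leaf) nodes: 3


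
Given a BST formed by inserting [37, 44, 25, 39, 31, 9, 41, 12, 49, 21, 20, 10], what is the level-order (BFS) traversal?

Tree insertion order: [37, 44, 25, 39, 31, 9, 41, 12, 49, 21, 20, 10]
Tree (level-order array): [37, 25, 44, 9, 31, 39, 49, None, 12, None, None, None, 41, None, None, 10, 21, None, None, None, None, 20]
BFS from the root, enqueuing left then right child of each popped node:
  queue [37] -> pop 37, enqueue [25, 44], visited so far: [37]
  queue [25, 44] -> pop 25, enqueue [9, 31], visited so far: [37, 25]
  queue [44, 9, 31] -> pop 44, enqueue [39, 49], visited so far: [37, 25, 44]
  queue [9, 31, 39, 49] -> pop 9, enqueue [12], visited so far: [37, 25, 44, 9]
  queue [31, 39, 49, 12] -> pop 31, enqueue [none], visited so far: [37, 25, 44, 9, 31]
  queue [39, 49, 12] -> pop 39, enqueue [41], visited so far: [37, 25, 44, 9, 31, 39]
  queue [49, 12, 41] -> pop 49, enqueue [none], visited so far: [37, 25, 44, 9, 31, 39, 49]
  queue [12, 41] -> pop 12, enqueue [10, 21], visited so far: [37, 25, 44, 9, 31, 39, 49, 12]
  queue [41, 10, 21] -> pop 41, enqueue [none], visited so far: [37, 25, 44, 9, 31, 39, 49, 12, 41]
  queue [10, 21] -> pop 10, enqueue [none], visited so far: [37, 25, 44, 9, 31, 39, 49, 12, 41, 10]
  queue [21] -> pop 21, enqueue [20], visited so far: [37, 25, 44, 9, 31, 39, 49, 12, 41, 10, 21]
  queue [20] -> pop 20, enqueue [none], visited so far: [37, 25, 44, 9, 31, 39, 49, 12, 41, 10, 21, 20]
Result: [37, 25, 44, 9, 31, 39, 49, 12, 41, 10, 21, 20]


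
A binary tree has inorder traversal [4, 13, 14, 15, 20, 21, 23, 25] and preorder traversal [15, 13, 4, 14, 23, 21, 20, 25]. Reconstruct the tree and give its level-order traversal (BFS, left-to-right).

Inorder:  [4, 13, 14, 15, 20, 21, 23, 25]
Preorder: [15, 13, 4, 14, 23, 21, 20, 25]
Algorithm: preorder visits root first, so consume preorder in order;
for each root, split the current inorder slice at that value into
left-subtree inorder and right-subtree inorder, then recurse.
Recursive splits:
  root=15; inorder splits into left=[4, 13, 14], right=[20, 21, 23, 25]
  root=13; inorder splits into left=[4], right=[14]
  root=4; inorder splits into left=[], right=[]
  root=14; inorder splits into left=[], right=[]
  root=23; inorder splits into left=[20, 21], right=[25]
  root=21; inorder splits into left=[20], right=[]
  root=20; inorder splits into left=[], right=[]
  root=25; inorder splits into left=[], right=[]
Reconstructed level-order: [15, 13, 23, 4, 14, 21, 25, 20]


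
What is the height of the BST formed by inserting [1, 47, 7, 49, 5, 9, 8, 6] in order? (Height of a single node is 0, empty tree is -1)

Insertion order: [1, 47, 7, 49, 5, 9, 8, 6]
Tree (level-order array): [1, None, 47, 7, 49, 5, 9, None, None, None, 6, 8]
Compute height bottom-up (empty subtree = -1):
  height(6) = 1 + max(-1, -1) = 0
  height(5) = 1 + max(-1, 0) = 1
  height(8) = 1 + max(-1, -1) = 0
  height(9) = 1 + max(0, -1) = 1
  height(7) = 1 + max(1, 1) = 2
  height(49) = 1 + max(-1, -1) = 0
  height(47) = 1 + max(2, 0) = 3
  height(1) = 1 + max(-1, 3) = 4
Height = 4


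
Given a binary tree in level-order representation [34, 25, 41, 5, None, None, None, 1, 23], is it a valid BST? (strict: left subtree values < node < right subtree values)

Level-order array: [34, 25, 41, 5, None, None, None, 1, 23]
Validate using subtree bounds (lo, hi): at each node, require lo < value < hi,
then recurse left with hi=value and right with lo=value.
Preorder trace (stopping at first violation):
  at node 34 with bounds (-inf, +inf): OK
  at node 25 with bounds (-inf, 34): OK
  at node 5 with bounds (-inf, 25): OK
  at node 1 with bounds (-inf, 5): OK
  at node 23 with bounds (5, 25): OK
  at node 41 with bounds (34, +inf): OK
No violation found at any node.
Result: Valid BST


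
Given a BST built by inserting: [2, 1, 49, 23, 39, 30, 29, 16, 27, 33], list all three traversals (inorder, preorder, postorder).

Tree insertion order: [2, 1, 49, 23, 39, 30, 29, 16, 27, 33]
Tree (level-order array): [2, 1, 49, None, None, 23, None, 16, 39, None, None, 30, None, 29, 33, 27]
Inorder (L, root, R): [1, 2, 16, 23, 27, 29, 30, 33, 39, 49]
Preorder (root, L, R): [2, 1, 49, 23, 16, 39, 30, 29, 27, 33]
Postorder (L, R, root): [1, 16, 27, 29, 33, 30, 39, 23, 49, 2]


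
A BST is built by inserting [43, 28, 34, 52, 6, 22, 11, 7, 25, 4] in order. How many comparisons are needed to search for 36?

Search path for 36: 43 -> 28 -> 34
Found: False
Comparisons: 3


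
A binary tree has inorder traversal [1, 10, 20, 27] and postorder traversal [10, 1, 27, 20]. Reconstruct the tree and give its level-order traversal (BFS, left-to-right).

Inorder:   [1, 10, 20, 27]
Postorder: [10, 1, 27, 20]
Algorithm: postorder visits root last, so walk postorder right-to-left;
each value is the root of the current inorder slice — split it at that
value, recurse on the right subtree first, then the left.
Recursive splits:
  root=20; inorder splits into left=[1, 10], right=[27]
  root=27; inorder splits into left=[], right=[]
  root=1; inorder splits into left=[], right=[10]
  root=10; inorder splits into left=[], right=[]
Reconstructed level-order: [20, 1, 27, 10]


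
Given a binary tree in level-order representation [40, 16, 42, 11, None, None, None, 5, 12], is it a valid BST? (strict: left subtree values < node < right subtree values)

Level-order array: [40, 16, 42, 11, None, None, None, 5, 12]
Validate using subtree bounds (lo, hi): at each node, require lo < value < hi,
then recurse left with hi=value and right with lo=value.
Preorder trace (stopping at first violation):
  at node 40 with bounds (-inf, +inf): OK
  at node 16 with bounds (-inf, 40): OK
  at node 11 with bounds (-inf, 16): OK
  at node 5 with bounds (-inf, 11): OK
  at node 12 with bounds (11, 16): OK
  at node 42 with bounds (40, +inf): OK
No violation found at any node.
Result: Valid BST


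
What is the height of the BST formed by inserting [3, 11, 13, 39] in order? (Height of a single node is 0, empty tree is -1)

Insertion order: [3, 11, 13, 39]
Tree (level-order array): [3, None, 11, None, 13, None, 39]
Compute height bottom-up (empty subtree = -1):
  height(39) = 1 + max(-1, -1) = 0
  height(13) = 1 + max(-1, 0) = 1
  height(11) = 1 + max(-1, 1) = 2
  height(3) = 1 + max(-1, 2) = 3
Height = 3


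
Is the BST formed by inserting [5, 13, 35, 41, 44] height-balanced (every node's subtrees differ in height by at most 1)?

Tree (level-order array): [5, None, 13, None, 35, None, 41, None, 44]
Definition: a tree is height-balanced if, at every node, |h(left) - h(right)| <= 1 (empty subtree has height -1).
Bottom-up per-node check:
  node 44: h_left=-1, h_right=-1, diff=0 [OK], height=0
  node 41: h_left=-1, h_right=0, diff=1 [OK], height=1
  node 35: h_left=-1, h_right=1, diff=2 [FAIL (|-1-1|=2 > 1)], height=2
  node 13: h_left=-1, h_right=2, diff=3 [FAIL (|-1-2|=3 > 1)], height=3
  node 5: h_left=-1, h_right=3, diff=4 [FAIL (|-1-3|=4 > 1)], height=4
Node 35 violates the condition: |-1 - 1| = 2 > 1.
Result: Not balanced


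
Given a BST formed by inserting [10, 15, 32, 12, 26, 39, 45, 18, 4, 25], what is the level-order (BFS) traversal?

Tree insertion order: [10, 15, 32, 12, 26, 39, 45, 18, 4, 25]
Tree (level-order array): [10, 4, 15, None, None, 12, 32, None, None, 26, 39, 18, None, None, 45, None, 25]
BFS from the root, enqueuing left then right child of each popped node:
  queue [10] -> pop 10, enqueue [4, 15], visited so far: [10]
  queue [4, 15] -> pop 4, enqueue [none], visited so far: [10, 4]
  queue [15] -> pop 15, enqueue [12, 32], visited so far: [10, 4, 15]
  queue [12, 32] -> pop 12, enqueue [none], visited so far: [10, 4, 15, 12]
  queue [32] -> pop 32, enqueue [26, 39], visited so far: [10, 4, 15, 12, 32]
  queue [26, 39] -> pop 26, enqueue [18], visited so far: [10, 4, 15, 12, 32, 26]
  queue [39, 18] -> pop 39, enqueue [45], visited so far: [10, 4, 15, 12, 32, 26, 39]
  queue [18, 45] -> pop 18, enqueue [25], visited so far: [10, 4, 15, 12, 32, 26, 39, 18]
  queue [45, 25] -> pop 45, enqueue [none], visited so far: [10, 4, 15, 12, 32, 26, 39, 18, 45]
  queue [25] -> pop 25, enqueue [none], visited so far: [10, 4, 15, 12, 32, 26, 39, 18, 45, 25]
Result: [10, 4, 15, 12, 32, 26, 39, 18, 45, 25]


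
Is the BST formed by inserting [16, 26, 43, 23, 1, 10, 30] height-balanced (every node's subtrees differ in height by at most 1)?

Tree (level-order array): [16, 1, 26, None, 10, 23, 43, None, None, None, None, 30]
Definition: a tree is height-balanced if, at every node, |h(left) - h(right)| <= 1 (empty subtree has height -1).
Bottom-up per-node check:
  node 10: h_left=-1, h_right=-1, diff=0 [OK], height=0
  node 1: h_left=-1, h_right=0, diff=1 [OK], height=1
  node 23: h_left=-1, h_right=-1, diff=0 [OK], height=0
  node 30: h_left=-1, h_right=-1, diff=0 [OK], height=0
  node 43: h_left=0, h_right=-1, diff=1 [OK], height=1
  node 26: h_left=0, h_right=1, diff=1 [OK], height=2
  node 16: h_left=1, h_right=2, diff=1 [OK], height=3
All nodes satisfy the balance condition.
Result: Balanced


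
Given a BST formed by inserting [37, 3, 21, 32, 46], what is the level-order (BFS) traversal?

Tree insertion order: [37, 3, 21, 32, 46]
Tree (level-order array): [37, 3, 46, None, 21, None, None, None, 32]
BFS from the root, enqueuing left then right child of each popped node:
  queue [37] -> pop 37, enqueue [3, 46], visited so far: [37]
  queue [3, 46] -> pop 3, enqueue [21], visited so far: [37, 3]
  queue [46, 21] -> pop 46, enqueue [none], visited so far: [37, 3, 46]
  queue [21] -> pop 21, enqueue [32], visited so far: [37, 3, 46, 21]
  queue [32] -> pop 32, enqueue [none], visited so far: [37, 3, 46, 21, 32]
Result: [37, 3, 46, 21, 32]


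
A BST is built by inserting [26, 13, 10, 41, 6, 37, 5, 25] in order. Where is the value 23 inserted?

Starting tree (level order): [26, 13, 41, 10, 25, 37, None, 6, None, None, None, None, None, 5]
Insertion path: 26 -> 13 -> 25
Result: insert 23 as left child of 25
Final tree (level order): [26, 13, 41, 10, 25, 37, None, 6, None, 23, None, None, None, 5]


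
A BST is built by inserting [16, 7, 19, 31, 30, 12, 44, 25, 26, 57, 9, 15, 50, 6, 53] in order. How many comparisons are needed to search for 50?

Search path for 50: 16 -> 19 -> 31 -> 44 -> 57 -> 50
Found: True
Comparisons: 6


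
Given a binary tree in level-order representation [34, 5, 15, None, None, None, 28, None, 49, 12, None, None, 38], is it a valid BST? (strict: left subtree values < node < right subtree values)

Level-order array: [34, 5, 15, None, None, None, 28, None, 49, 12, None, None, 38]
Validate using subtree bounds (lo, hi): at each node, require lo < value < hi,
then recurse left with hi=value and right with lo=value.
Preorder trace (stopping at first violation):
  at node 34 with bounds (-inf, +inf): OK
  at node 5 with bounds (-inf, 34): OK
  at node 15 with bounds (34, +inf): VIOLATION
Node 15 violates its bound: not (34 < 15 < +inf).
Result: Not a valid BST


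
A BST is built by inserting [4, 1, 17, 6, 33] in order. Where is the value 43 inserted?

Starting tree (level order): [4, 1, 17, None, None, 6, 33]
Insertion path: 4 -> 17 -> 33
Result: insert 43 as right child of 33
Final tree (level order): [4, 1, 17, None, None, 6, 33, None, None, None, 43]


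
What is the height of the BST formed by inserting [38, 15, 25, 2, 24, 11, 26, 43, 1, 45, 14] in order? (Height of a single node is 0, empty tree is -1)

Insertion order: [38, 15, 25, 2, 24, 11, 26, 43, 1, 45, 14]
Tree (level-order array): [38, 15, 43, 2, 25, None, 45, 1, 11, 24, 26, None, None, None, None, None, 14]
Compute height bottom-up (empty subtree = -1):
  height(1) = 1 + max(-1, -1) = 0
  height(14) = 1 + max(-1, -1) = 0
  height(11) = 1 + max(-1, 0) = 1
  height(2) = 1 + max(0, 1) = 2
  height(24) = 1 + max(-1, -1) = 0
  height(26) = 1 + max(-1, -1) = 0
  height(25) = 1 + max(0, 0) = 1
  height(15) = 1 + max(2, 1) = 3
  height(45) = 1 + max(-1, -1) = 0
  height(43) = 1 + max(-1, 0) = 1
  height(38) = 1 + max(3, 1) = 4
Height = 4


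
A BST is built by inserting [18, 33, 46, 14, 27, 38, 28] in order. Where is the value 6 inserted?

Starting tree (level order): [18, 14, 33, None, None, 27, 46, None, 28, 38]
Insertion path: 18 -> 14
Result: insert 6 as left child of 14
Final tree (level order): [18, 14, 33, 6, None, 27, 46, None, None, None, 28, 38]


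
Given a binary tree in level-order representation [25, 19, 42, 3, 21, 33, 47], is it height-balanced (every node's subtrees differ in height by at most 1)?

Tree (level-order array): [25, 19, 42, 3, 21, 33, 47]
Definition: a tree is height-balanced if, at every node, |h(left) - h(right)| <= 1 (empty subtree has height -1).
Bottom-up per-node check:
  node 3: h_left=-1, h_right=-1, diff=0 [OK], height=0
  node 21: h_left=-1, h_right=-1, diff=0 [OK], height=0
  node 19: h_left=0, h_right=0, diff=0 [OK], height=1
  node 33: h_left=-1, h_right=-1, diff=0 [OK], height=0
  node 47: h_left=-1, h_right=-1, diff=0 [OK], height=0
  node 42: h_left=0, h_right=0, diff=0 [OK], height=1
  node 25: h_left=1, h_right=1, diff=0 [OK], height=2
All nodes satisfy the balance condition.
Result: Balanced


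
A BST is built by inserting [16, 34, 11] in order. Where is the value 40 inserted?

Starting tree (level order): [16, 11, 34]
Insertion path: 16 -> 34
Result: insert 40 as right child of 34
Final tree (level order): [16, 11, 34, None, None, None, 40]


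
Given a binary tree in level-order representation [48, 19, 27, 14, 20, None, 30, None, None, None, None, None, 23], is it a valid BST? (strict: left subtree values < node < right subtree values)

Level-order array: [48, 19, 27, 14, 20, None, 30, None, None, None, None, None, 23]
Validate using subtree bounds (lo, hi): at each node, require lo < value < hi,
then recurse left with hi=value and right with lo=value.
Preorder trace (stopping at first violation):
  at node 48 with bounds (-inf, +inf): OK
  at node 19 with bounds (-inf, 48): OK
  at node 14 with bounds (-inf, 19): OK
  at node 20 with bounds (19, 48): OK
  at node 27 with bounds (48, +inf): VIOLATION
Node 27 violates its bound: not (48 < 27 < +inf).
Result: Not a valid BST


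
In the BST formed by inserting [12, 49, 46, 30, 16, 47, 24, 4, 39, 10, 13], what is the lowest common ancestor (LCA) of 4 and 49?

Tree insertion order: [12, 49, 46, 30, 16, 47, 24, 4, 39, 10, 13]
Tree (level-order array): [12, 4, 49, None, 10, 46, None, None, None, 30, 47, 16, 39, None, None, 13, 24]
In a BST, the LCA of p=4, q=49 is the first node v on the
root-to-leaf path with p <= v <= q (go left if both < v, right if both > v).
Walk from root:
  at 12: 4 <= 12 <= 49, this is the LCA
LCA = 12


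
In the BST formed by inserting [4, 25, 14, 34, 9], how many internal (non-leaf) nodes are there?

Tree built from: [4, 25, 14, 34, 9]
Tree (level-order array): [4, None, 25, 14, 34, 9]
Rule: An internal node has at least one child.
Per-node child counts:
  node 4: 1 child(ren)
  node 25: 2 child(ren)
  node 14: 1 child(ren)
  node 9: 0 child(ren)
  node 34: 0 child(ren)
Matching nodes: [4, 25, 14]
Count of internal (non-leaf) nodes: 3


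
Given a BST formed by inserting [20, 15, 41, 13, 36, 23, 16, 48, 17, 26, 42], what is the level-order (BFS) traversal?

Tree insertion order: [20, 15, 41, 13, 36, 23, 16, 48, 17, 26, 42]
Tree (level-order array): [20, 15, 41, 13, 16, 36, 48, None, None, None, 17, 23, None, 42, None, None, None, None, 26]
BFS from the root, enqueuing left then right child of each popped node:
  queue [20] -> pop 20, enqueue [15, 41], visited so far: [20]
  queue [15, 41] -> pop 15, enqueue [13, 16], visited so far: [20, 15]
  queue [41, 13, 16] -> pop 41, enqueue [36, 48], visited so far: [20, 15, 41]
  queue [13, 16, 36, 48] -> pop 13, enqueue [none], visited so far: [20, 15, 41, 13]
  queue [16, 36, 48] -> pop 16, enqueue [17], visited so far: [20, 15, 41, 13, 16]
  queue [36, 48, 17] -> pop 36, enqueue [23], visited so far: [20, 15, 41, 13, 16, 36]
  queue [48, 17, 23] -> pop 48, enqueue [42], visited so far: [20, 15, 41, 13, 16, 36, 48]
  queue [17, 23, 42] -> pop 17, enqueue [none], visited so far: [20, 15, 41, 13, 16, 36, 48, 17]
  queue [23, 42] -> pop 23, enqueue [26], visited so far: [20, 15, 41, 13, 16, 36, 48, 17, 23]
  queue [42, 26] -> pop 42, enqueue [none], visited so far: [20, 15, 41, 13, 16, 36, 48, 17, 23, 42]
  queue [26] -> pop 26, enqueue [none], visited so far: [20, 15, 41, 13, 16, 36, 48, 17, 23, 42, 26]
Result: [20, 15, 41, 13, 16, 36, 48, 17, 23, 42, 26]


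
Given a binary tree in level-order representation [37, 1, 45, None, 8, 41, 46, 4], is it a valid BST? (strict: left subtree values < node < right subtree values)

Level-order array: [37, 1, 45, None, 8, 41, 46, 4]
Validate using subtree bounds (lo, hi): at each node, require lo < value < hi,
then recurse left with hi=value and right with lo=value.
Preorder trace (stopping at first violation):
  at node 37 with bounds (-inf, +inf): OK
  at node 1 with bounds (-inf, 37): OK
  at node 8 with bounds (1, 37): OK
  at node 4 with bounds (1, 8): OK
  at node 45 with bounds (37, +inf): OK
  at node 41 with bounds (37, 45): OK
  at node 46 with bounds (45, +inf): OK
No violation found at any node.
Result: Valid BST


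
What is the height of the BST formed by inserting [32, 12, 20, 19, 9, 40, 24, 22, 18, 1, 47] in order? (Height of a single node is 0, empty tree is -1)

Insertion order: [32, 12, 20, 19, 9, 40, 24, 22, 18, 1, 47]
Tree (level-order array): [32, 12, 40, 9, 20, None, 47, 1, None, 19, 24, None, None, None, None, 18, None, 22]
Compute height bottom-up (empty subtree = -1):
  height(1) = 1 + max(-1, -1) = 0
  height(9) = 1 + max(0, -1) = 1
  height(18) = 1 + max(-1, -1) = 0
  height(19) = 1 + max(0, -1) = 1
  height(22) = 1 + max(-1, -1) = 0
  height(24) = 1 + max(0, -1) = 1
  height(20) = 1 + max(1, 1) = 2
  height(12) = 1 + max(1, 2) = 3
  height(47) = 1 + max(-1, -1) = 0
  height(40) = 1 + max(-1, 0) = 1
  height(32) = 1 + max(3, 1) = 4
Height = 4


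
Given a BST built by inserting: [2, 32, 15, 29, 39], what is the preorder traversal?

Tree insertion order: [2, 32, 15, 29, 39]
Tree (level-order array): [2, None, 32, 15, 39, None, 29]
Preorder traversal: [2, 32, 15, 29, 39]


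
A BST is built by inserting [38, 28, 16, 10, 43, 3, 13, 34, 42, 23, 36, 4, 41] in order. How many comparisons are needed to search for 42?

Search path for 42: 38 -> 43 -> 42
Found: True
Comparisons: 3


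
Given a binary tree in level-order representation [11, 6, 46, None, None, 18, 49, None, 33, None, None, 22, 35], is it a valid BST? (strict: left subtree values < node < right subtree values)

Level-order array: [11, 6, 46, None, None, 18, 49, None, 33, None, None, 22, 35]
Validate using subtree bounds (lo, hi): at each node, require lo < value < hi,
then recurse left with hi=value and right with lo=value.
Preorder trace (stopping at first violation):
  at node 11 with bounds (-inf, +inf): OK
  at node 6 with bounds (-inf, 11): OK
  at node 46 with bounds (11, +inf): OK
  at node 18 with bounds (11, 46): OK
  at node 33 with bounds (18, 46): OK
  at node 22 with bounds (18, 33): OK
  at node 35 with bounds (33, 46): OK
  at node 49 with bounds (46, +inf): OK
No violation found at any node.
Result: Valid BST


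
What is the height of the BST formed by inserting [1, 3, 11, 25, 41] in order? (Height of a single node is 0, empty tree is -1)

Insertion order: [1, 3, 11, 25, 41]
Tree (level-order array): [1, None, 3, None, 11, None, 25, None, 41]
Compute height bottom-up (empty subtree = -1):
  height(41) = 1 + max(-1, -1) = 0
  height(25) = 1 + max(-1, 0) = 1
  height(11) = 1 + max(-1, 1) = 2
  height(3) = 1 + max(-1, 2) = 3
  height(1) = 1 + max(-1, 3) = 4
Height = 4


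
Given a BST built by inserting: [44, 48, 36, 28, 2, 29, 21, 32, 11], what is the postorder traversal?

Tree insertion order: [44, 48, 36, 28, 2, 29, 21, 32, 11]
Tree (level-order array): [44, 36, 48, 28, None, None, None, 2, 29, None, 21, None, 32, 11]
Postorder traversal: [11, 21, 2, 32, 29, 28, 36, 48, 44]


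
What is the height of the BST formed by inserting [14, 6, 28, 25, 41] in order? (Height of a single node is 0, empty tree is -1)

Insertion order: [14, 6, 28, 25, 41]
Tree (level-order array): [14, 6, 28, None, None, 25, 41]
Compute height bottom-up (empty subtree = -1):
  height(6) = 1 + max(-1, -1) = 0
  height(25) = 1 + max(-1, -1) = 0
  height(41) = 1 + max(-1, -1) = 0
  height(28) = 1 + max(0, 0) = 1
  height(14) = 1 + max(0, 1) = 2
Height = 2


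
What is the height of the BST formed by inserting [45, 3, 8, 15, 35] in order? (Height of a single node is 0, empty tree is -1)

Insertion order: [45, 3, 8, 15, 35]
Tree (level-order array): [45, 3, None, None, 8, None, 15, None, 35]
Compute height bottom-up (empty subtree = -1):
  height(35) = 1 + max(-1, -1) = 0
  height(15) = 1 + max(-1, 0) = 1
  height(8) = 1 + max(-1, 1) = 2
  height(3) = 1 + max(-1, 2) = 3
  height(45) = 1 + max(3, -1) = 4
Height = 4


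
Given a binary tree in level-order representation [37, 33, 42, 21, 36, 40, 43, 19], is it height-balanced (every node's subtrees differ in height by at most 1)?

Tree (level-order array): [37, 33, 42, 21, 36, 40, 43, 19]
Definition: a tree is height-balanced if, at every node, |h(left) - h(right)| <= 1 (empty subtree has height -1).
Bottom-up per-node check:
  node 19: h_left=-1, h_right=-1, diff=0 [OK], height=0
  node 21: h_left=0, h_right=-1, diff=1 [OK], height=1
  node 36: h_left=-1, h_right=-1, diff=0 [OK], height=0
  node 33: h_left=1, h_right=0, diff=1 [OK], height=2
  node 40: h_left=-1, h_right=-1, diff=0 [OK], height=0
  node 43: h_left=-1, h_right=-1, diff=0 [OK], height=0
  node 42: h_left=0, h_right=0, diff=0 [OK], height=1
  node 37: h_left=2, h_right=1, diff=1 [OK], height=3
All nodes satisfy the balance condition.
Result: Balanced


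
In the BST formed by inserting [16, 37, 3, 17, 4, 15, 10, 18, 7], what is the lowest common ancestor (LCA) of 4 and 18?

Tree insertion order: [16, 37, 3, 17, 4, 15, 10, 18, 7]
Tree (level-order array): [16, 3, 37, None, 4, 17, None, None, 15, None, 18, 10, None, None, None, 7]
In a BST, the LCA of p=4, q=18 is the first node v on the
root-to-leaf path with p <= v <= q (go left if both < v, right if both > v).
Walk from root:
  at 16: 4 <= 16 <= 18, this is the LCA
LCA = 16


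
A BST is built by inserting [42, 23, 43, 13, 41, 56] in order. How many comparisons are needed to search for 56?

Search path for 56: 42 -> 43 -> 56
Found: True
Comparisons: 3


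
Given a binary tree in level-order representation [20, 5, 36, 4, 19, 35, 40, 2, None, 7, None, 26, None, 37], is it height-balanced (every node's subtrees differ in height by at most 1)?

Tree (level-order array): [20, 5, 36, 4, 19, 35, 40, 2, None, 7, None, 26, None, 37]
Definition: a tree is height-balanced if, at every node, |h(left) - h(right)| <= 1 (empty subtree has height -1).
Bottom-up per-node check:
  node 2: h_left=-1, h_right=-1, diff=0 [OK], height=0
  node 4: h_left=0, h_right=-1, diff=1 [OK], height=1
  node 7: h_left=-1, h_right=-1, diff=0 [OK], height=0
  node 19: h_left=0, h_right=-1, diff=1 [OK], height=1
  node 5: h_left=1, h_right=1, diff=0 [OK], height=2
  node 26: h_left=-1, h_right=-1, diff=0 [OK], height=0
  node 35: h_left=0, h_right=-1, diff=1 [OK], height=1
  node 37: h_left=-1, h_right=-1, diff=0 [OK], height=0
  node 40: h_left=0, h_right=-1, diff=1 [OK], height=1
  node 36: h_left=1, h_right=1, diff=0 [OK], height=2
  node 20: h_left=2, h_right=2, diff=0 [OK], height=3
All nodes satisfy the balance condition.
Result: Balanced


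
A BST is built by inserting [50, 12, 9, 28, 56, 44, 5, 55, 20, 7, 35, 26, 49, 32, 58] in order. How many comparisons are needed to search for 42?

Search path for 42: 50 -> 12 -> 28 -> 44 -> 35
Found: False
Comparisons: 5


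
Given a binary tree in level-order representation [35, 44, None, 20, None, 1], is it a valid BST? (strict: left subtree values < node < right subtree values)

Level-order array: [35, 44, None, 20, None, 1]
Validate using subtree bounds (lo, hi): at each node, require lo < value < hi,
then recurse left with hi=value and right with lo=value.
Preorder trace (stopping at first violation):
  at node 35 with bounds (-inf, +inf): OK
  at node 44 with bounds (-inf, 35): VIOLATION
Node 44 violates its bound: not (-inf < 44 < 35).
Result: Not a valid BST
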